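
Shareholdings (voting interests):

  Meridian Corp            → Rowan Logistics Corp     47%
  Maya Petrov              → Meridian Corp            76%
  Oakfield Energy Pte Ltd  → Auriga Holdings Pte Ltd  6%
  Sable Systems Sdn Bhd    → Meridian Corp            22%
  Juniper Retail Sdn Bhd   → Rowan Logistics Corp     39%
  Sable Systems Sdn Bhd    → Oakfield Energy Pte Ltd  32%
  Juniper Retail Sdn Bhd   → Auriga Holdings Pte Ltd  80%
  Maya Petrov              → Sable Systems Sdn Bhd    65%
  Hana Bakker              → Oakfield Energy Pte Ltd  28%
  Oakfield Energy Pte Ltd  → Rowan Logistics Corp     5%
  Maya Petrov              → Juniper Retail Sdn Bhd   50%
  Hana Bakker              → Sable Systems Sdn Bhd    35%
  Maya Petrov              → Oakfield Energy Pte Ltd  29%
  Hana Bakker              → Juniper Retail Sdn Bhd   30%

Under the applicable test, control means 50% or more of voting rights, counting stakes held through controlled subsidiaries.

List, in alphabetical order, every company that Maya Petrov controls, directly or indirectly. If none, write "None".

Auriga Holdings Pte Ltd, Juniper Retail Sdn Bhd, Meridian Corp, Oakfield Energy Pte Ltd, Rowan Logistics Corp, Sable Systems Sdn Bhd

Maya holds 50% of Juniper, so Maya controls Juniper.
Maya holds 65% of Sable, so Maya controls Sable.
Maya and Sable together hold 29% + 32% = 61% of Oakfield, so Maya controls Oakfield.
Juniper and Oakfield together hold 80% + 6% = 86% of Auriga, so Maya controls Auriga.
Maya and Sable together hold 76% + 22% = 98% of Meridian, so Maya controls Meridian.
Oakfield and Juniper and Meridian together hold 5% + 39% + 47% = 91% of Rowan, so Maya controls Rowan.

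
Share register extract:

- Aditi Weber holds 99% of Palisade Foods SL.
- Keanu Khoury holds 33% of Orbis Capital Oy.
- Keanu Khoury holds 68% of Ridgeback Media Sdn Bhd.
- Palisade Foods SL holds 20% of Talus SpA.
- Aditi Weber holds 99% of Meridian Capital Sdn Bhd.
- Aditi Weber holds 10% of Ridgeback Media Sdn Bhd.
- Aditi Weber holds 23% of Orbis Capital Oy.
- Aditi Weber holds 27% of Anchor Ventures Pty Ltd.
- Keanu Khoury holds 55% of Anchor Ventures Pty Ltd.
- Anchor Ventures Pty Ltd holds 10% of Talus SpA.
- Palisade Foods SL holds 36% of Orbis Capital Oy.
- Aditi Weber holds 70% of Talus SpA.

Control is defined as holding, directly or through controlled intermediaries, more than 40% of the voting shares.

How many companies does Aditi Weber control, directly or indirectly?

Aditi holds 99% of Palisade, so Aditi controls Palisade.
Palisade and Aditi together hold 20% + 70% = 90% of Talus, so Aditi controls Talus.
Aditi holds 99% of Meridian, so Aditi controls Meridian.
Aditi and Palisade together hold 23% + 36% = 59% of Orbis, so Aditi controls Orbis.
No other company's threshold is met.
Aditi controls 4 companies.

4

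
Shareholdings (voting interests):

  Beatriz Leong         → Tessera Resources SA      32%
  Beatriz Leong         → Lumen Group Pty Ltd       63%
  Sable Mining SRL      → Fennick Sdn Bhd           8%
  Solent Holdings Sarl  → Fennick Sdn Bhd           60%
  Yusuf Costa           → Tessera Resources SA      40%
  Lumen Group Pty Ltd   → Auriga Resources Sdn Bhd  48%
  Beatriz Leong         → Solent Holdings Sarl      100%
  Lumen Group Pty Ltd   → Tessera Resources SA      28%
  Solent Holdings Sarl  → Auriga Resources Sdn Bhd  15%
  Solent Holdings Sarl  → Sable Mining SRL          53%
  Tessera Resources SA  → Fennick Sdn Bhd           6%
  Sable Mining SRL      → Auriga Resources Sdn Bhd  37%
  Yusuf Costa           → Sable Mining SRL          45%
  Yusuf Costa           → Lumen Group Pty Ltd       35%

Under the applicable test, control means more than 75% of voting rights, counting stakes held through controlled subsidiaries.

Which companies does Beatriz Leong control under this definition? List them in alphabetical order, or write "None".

Beatriz holds 100% of Solent, so Beatriz controls Solent.
No other company's threshold is met.

Solent Holdings Sarl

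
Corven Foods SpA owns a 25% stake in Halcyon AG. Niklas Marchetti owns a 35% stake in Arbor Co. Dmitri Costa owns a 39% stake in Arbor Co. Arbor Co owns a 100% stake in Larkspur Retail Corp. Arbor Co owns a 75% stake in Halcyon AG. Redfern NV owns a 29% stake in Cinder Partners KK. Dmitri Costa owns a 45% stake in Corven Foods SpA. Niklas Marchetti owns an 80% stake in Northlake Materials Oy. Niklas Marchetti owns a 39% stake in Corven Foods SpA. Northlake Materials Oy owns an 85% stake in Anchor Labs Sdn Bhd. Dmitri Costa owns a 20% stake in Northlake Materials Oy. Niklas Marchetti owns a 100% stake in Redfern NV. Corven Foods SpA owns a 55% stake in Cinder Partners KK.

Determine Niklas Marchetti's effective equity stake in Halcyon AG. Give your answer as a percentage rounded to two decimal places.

36.00%

Niklas reaches Halcyon along 2 paths.
Via Arbor: 35% × 75% = 26.25%.
Via Corven: 39% × 25% = 9.75%.
Total: 26.25% + 9.75% = 36%.
Rounded: 36.00%.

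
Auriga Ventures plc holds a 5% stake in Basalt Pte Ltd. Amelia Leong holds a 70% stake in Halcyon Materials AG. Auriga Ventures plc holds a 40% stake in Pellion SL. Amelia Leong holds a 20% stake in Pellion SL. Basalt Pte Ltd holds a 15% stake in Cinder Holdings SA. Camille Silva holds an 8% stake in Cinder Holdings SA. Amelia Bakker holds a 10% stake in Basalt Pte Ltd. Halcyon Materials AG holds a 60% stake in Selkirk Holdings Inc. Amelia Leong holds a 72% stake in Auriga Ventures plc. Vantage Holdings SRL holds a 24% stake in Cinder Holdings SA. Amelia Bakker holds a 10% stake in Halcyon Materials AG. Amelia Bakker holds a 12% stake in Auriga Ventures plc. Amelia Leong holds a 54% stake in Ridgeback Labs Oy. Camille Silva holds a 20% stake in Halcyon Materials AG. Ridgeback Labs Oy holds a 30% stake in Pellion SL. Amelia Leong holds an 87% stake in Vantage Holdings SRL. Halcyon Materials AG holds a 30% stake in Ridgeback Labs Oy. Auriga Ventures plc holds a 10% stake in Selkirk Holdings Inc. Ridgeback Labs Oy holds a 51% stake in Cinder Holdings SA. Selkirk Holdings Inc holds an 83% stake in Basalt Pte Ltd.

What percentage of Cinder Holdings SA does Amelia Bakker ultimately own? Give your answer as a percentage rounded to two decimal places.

Amelia Bakker reaches Cinder along 5 paths.
Via Auriga → Basalt: 12% × 5% × 15% = 0.09%.
Via Basalt: 10% × 15% = 1.5%.
Via Auriga → Selkirk → Basalt: 12% × 10% × 83% × 15% = 0.1494%.
Via Halcyon → Selkirk → Basalt: 10% × 60% × 83% × 15% = 0.747%.
Via Halcyon → Ridgeback: 10% × 30% × 51% = 1.53%.
Total: 0.09% + 1.5% + 0.1494% + 0.747% + 1.53% = 4.0164%.
Rounded: 4.02%.

4.02%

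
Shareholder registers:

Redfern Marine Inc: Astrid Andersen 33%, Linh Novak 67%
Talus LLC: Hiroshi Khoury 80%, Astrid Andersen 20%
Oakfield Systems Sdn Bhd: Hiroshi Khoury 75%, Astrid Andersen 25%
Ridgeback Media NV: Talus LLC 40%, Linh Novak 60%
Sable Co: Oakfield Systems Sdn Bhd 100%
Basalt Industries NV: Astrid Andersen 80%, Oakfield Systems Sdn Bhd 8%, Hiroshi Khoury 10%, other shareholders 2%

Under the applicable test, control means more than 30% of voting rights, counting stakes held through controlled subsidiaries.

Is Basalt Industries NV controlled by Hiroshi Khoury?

Hiroshi holds 80% of Talus, so Hiroshi controls Talus.
Hiroshi holds 75% of Oakfield, so Hiroshi controls Oakfield.
Talus holds 40% of Ridgeback, so Hiroshi controls Ridgeback.
Oakfield holds 100% of Sable, so Hiroshi controls Sable.
In Basalt, Hiroshi's side holds only 8% + 10% = 18%, not > 30%.
So Hiroshi does not control Basalt.

No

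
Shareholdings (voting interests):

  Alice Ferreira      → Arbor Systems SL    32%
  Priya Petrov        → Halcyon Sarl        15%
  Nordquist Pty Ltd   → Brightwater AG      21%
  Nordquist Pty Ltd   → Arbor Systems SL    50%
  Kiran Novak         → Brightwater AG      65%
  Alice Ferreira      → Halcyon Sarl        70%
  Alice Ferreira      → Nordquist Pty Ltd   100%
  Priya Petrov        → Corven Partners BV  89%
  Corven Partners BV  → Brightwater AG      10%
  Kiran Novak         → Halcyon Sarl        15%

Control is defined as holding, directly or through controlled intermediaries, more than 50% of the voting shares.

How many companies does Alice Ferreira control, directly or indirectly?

Alice holds 70% of Halcyon, so Alice controls Halcyon.
Alice holds 100% of Nordquist, so Alice controls Nordquist.
Nordquist and Alice together hold 50% + 32% = 82% of Arbor, so Alice controls Arbor.
No other company's threshold is met.
Alice controls 3 companies.

3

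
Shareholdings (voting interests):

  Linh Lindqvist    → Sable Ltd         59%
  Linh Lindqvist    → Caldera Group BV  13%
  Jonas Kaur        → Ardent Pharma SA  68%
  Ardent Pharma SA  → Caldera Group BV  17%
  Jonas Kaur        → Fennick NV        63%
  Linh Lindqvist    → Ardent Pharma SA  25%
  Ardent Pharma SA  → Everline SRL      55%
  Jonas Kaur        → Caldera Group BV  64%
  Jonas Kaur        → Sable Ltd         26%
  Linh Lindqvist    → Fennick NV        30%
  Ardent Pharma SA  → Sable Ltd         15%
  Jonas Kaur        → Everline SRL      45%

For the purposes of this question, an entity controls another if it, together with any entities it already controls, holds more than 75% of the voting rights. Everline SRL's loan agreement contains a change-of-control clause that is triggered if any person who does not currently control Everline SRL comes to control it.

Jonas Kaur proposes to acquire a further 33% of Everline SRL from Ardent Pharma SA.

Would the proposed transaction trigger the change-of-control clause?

Yes

The purchase adds only to Jonas's holdings (Ardent's stake shrinks), so Jonas is the only person who could newly come to control Everline.
Jonas's largest direct stake is 68% in Ardent, which does not meet the threshold, so Jonas controls no company.
In Everline, Jonas's side holds only 45%, not > 75%.
So before the transaction, Jonas does not control Everline.
After the purchase, Jonas's direct stake in Everline rises to 45% + 33% = 78%, and Ardent's stake falls to 22%.
Jonas holds 78% of Everline, so Jonas controls Everline.
Jonas did not control Everline before and does after, so the clause is triggered.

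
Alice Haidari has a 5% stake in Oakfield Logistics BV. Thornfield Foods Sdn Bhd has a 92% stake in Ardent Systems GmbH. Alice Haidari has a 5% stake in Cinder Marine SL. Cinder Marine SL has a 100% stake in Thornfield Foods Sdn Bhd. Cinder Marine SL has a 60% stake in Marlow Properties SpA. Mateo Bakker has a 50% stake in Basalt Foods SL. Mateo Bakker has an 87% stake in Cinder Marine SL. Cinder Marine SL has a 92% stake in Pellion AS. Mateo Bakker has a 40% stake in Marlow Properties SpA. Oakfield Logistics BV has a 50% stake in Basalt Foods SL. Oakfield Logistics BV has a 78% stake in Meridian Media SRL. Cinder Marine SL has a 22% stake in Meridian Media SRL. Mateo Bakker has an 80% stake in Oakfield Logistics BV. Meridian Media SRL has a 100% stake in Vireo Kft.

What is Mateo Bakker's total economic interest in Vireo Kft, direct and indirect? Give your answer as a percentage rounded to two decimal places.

81.54%

Mateo reaches Vireo along 2 paths.
Via Oakfield → Meridian: 80% × 78% × 100% = 62.4%.
Via Cinder → Meridian: 87% × 22% × 100% = 19.14%.
Total: 62.4% + 19.14% = 81.54%.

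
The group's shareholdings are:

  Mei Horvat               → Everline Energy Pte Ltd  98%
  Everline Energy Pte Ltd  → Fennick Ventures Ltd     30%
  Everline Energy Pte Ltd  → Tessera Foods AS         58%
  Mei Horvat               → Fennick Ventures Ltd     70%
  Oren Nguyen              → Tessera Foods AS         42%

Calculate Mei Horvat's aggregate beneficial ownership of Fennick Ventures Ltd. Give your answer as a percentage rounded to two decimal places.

99.40%

Mei reaches Fennick along 2 paths.
Direct stake: 70% = 70%.
Via Everline: 98% × 30% = 29.4%.
Total: 70% + 29.4% = 99.4%.
Rounded: 99.40%.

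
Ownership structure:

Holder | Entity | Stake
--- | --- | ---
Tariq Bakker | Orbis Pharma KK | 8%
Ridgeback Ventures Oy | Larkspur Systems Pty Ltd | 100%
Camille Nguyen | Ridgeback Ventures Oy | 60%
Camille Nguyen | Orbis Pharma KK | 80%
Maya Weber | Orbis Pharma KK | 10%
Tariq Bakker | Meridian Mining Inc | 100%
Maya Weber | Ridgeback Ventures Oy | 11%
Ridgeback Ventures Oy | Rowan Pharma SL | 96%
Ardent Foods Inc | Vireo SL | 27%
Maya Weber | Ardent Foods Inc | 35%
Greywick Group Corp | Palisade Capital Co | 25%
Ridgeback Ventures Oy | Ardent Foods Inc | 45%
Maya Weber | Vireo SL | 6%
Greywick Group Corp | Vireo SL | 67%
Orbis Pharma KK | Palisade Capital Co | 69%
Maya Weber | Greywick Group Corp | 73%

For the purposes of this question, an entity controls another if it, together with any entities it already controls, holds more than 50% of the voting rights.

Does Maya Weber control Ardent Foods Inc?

Maya holds 73% of Greywick, so Maya controls Greywick.
Greywick and Maya together hold 67% + 6% = 73% of Vireo, so Maya controls Vireo.
In Ardent, Maya's side holds only 35%, not > 50%.
So Maya does not control Ardent.

No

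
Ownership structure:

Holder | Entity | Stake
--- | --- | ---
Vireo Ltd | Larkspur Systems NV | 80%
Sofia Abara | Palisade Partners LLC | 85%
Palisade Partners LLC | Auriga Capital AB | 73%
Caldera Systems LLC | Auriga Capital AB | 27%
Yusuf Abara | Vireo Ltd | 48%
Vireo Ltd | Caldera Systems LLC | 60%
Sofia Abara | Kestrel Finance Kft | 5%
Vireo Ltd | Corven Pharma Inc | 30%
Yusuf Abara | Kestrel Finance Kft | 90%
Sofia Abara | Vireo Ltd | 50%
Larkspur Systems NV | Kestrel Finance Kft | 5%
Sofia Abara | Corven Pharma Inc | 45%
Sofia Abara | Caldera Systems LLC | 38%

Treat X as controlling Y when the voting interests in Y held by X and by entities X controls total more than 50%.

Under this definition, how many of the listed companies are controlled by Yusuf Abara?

Yusuf holds 90% of Kestrel, so Yusuf controls Kestrel.
No other company's threshold is met.
Yusuf controls 1 company.

1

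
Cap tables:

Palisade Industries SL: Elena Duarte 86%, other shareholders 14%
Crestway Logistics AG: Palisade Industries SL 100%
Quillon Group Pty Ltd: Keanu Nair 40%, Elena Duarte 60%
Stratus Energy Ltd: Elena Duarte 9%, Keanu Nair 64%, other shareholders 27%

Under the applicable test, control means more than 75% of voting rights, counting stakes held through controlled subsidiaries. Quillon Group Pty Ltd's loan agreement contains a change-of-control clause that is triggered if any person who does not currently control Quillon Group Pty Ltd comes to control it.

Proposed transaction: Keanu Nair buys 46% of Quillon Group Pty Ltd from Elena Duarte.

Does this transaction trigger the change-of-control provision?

The purchase adds only to Keanu's holdings (Elena's stake shrinks), so Keanu is the only person who could newly come to control Quillon.
Keanu's largest direct stake is 64% in Stratus, which does not meet the threshold, so Keanu controls no company.
In Quillon, Keanu's side holds only 40%, not > 75%.
So before the transaction, Keanu does not control Quillon.
After the purchase, Keanu's direct stake in Quillon rises to 40% + 46% = 86%, and Elena's stake falls to 14%.
Keanu holds 86% of Quillon, so Keanu controls Quillon.
Keanu did not control Quillon before and does after, so the clause is triggered.

Yes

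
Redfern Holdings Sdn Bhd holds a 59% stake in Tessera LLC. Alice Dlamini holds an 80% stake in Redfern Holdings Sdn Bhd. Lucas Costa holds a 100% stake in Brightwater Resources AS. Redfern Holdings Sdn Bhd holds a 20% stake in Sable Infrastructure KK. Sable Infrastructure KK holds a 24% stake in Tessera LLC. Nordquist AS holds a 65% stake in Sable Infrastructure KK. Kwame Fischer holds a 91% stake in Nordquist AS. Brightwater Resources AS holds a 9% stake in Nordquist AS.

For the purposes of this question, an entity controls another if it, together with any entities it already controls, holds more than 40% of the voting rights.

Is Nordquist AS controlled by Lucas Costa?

Lucas holds 100% of Brightwater, so Lucas controls Brightwater.
In Nordquist, Lucas's side holds only 9%, not > 40%.
So Lucas does not control Nordquist.

No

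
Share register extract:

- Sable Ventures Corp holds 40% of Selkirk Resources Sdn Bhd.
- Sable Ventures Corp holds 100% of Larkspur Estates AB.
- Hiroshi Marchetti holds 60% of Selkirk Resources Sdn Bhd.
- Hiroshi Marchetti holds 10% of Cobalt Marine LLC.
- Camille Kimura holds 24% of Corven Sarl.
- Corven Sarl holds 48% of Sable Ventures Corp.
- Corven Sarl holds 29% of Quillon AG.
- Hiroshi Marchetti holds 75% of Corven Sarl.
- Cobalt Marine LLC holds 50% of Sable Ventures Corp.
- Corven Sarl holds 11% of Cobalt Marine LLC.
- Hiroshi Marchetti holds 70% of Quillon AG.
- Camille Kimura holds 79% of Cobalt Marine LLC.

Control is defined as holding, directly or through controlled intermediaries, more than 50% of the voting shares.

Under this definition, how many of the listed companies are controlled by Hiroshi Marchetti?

Hiroshi holds 75% of Corven, so Hiroshi controls Corven.
Hiroshi and Corven together hold 70% + 29% = 99% of Quillon, so Hiroshi controls Quillon.
Hiroshi holds 60% of Selkirk, so Hiroshi controls Selkirk.
No other company's threshold is met.
Hiroshi controls 3 companies.

3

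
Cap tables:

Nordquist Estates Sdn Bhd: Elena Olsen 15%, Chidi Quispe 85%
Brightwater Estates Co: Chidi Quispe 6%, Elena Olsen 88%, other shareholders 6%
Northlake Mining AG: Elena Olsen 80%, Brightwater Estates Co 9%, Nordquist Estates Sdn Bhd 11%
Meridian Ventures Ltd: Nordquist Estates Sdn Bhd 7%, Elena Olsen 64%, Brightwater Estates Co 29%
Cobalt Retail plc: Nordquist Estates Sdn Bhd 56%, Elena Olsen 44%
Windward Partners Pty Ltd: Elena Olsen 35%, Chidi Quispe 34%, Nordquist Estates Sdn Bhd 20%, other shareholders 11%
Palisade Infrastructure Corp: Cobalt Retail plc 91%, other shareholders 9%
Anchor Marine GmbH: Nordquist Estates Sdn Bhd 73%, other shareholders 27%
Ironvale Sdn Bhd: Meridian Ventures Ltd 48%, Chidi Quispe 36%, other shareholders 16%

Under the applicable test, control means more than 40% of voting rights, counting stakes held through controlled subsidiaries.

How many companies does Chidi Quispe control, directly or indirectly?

5

Chidi holds 85% of Nordquist, so Chidi controls Nordquist.
Nordquist holds 56% of Cobalt, so Chidi controls Cobalt.
Chidi and Nordquist together hold 34% + 20% = 54% of Windward, so Chidi controls Windward.
Cobalt holds 91% of Palisade, so Chidi controls Palisade.
Nordquist holds 73% of Anchor, so Chidi controls Anchor.
No other company's threshold is met.
Chidi controls 5 companies.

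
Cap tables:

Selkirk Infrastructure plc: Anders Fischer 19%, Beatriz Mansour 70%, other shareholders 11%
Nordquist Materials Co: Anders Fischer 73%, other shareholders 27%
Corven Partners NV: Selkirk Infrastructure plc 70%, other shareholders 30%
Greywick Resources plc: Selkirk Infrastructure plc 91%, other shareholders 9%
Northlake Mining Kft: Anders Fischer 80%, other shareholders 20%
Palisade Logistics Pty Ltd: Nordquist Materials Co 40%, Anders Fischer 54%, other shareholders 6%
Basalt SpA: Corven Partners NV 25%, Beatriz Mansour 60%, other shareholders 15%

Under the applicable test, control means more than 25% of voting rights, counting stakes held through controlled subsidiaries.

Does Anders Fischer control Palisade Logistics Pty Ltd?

Yes

Anders holds 73% of Nordquist, so Anders controls Nordquist.
Nordquist and Anders together hold 40% + 54% = 94% of Palisade, so Anders controls Palisade.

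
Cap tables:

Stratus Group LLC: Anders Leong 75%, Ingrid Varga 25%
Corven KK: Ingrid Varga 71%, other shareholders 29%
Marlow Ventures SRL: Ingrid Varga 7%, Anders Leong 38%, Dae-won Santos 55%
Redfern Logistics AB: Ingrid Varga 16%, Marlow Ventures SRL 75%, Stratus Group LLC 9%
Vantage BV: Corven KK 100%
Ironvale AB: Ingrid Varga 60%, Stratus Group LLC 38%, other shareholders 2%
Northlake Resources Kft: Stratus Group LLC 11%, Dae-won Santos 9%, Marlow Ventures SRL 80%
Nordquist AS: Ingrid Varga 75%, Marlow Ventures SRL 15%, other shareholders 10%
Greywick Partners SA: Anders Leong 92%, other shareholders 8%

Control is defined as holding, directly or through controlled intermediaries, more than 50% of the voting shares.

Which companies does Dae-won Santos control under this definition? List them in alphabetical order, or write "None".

Marlow Ventures SRL, Northlake Resources Kft, Redfern Logistics AB

Dae-won holds 55% of Marlow, so Dae-won controls Marlow.
Marlow holds 75% of Redfern, so Dae-won controls Redfern.
Dae-won and Marlow together hold 9% + 80% = 89% of Northlake, so Dae-won controls Northlake.
No other company's threshold is met.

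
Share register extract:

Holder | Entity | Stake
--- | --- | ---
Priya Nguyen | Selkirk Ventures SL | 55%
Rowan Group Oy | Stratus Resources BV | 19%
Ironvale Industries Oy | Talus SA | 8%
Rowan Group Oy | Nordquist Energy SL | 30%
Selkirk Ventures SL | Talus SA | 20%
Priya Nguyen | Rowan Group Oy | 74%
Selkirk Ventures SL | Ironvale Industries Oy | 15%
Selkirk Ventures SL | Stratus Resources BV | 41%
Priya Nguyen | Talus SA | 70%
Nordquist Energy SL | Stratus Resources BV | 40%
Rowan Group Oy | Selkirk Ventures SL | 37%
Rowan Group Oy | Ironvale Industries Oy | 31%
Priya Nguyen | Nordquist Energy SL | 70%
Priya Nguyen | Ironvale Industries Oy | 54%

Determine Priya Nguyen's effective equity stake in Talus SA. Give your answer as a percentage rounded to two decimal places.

93.62%

Priya reaches Talus along 7 paths.
Via Rowan → Selkirk: 74% × 37% × 20% = 5.476%.
Via Selkirk: 55% × 20% = 11%.
Direct stake: 70% = 70%.
Via Rowan → Selkirk → Ironvale: 74% × 37% × 15% × 8% = 0.32856%.
Via Selkirk → Ironvale: 55% × 15% × 8% = 0.66%.
Via Ironvale: 54% × 8% = 4.32%.
Via Rowan → Ironvale: 74% × 31% × 8% = 1.8352%.
Total: 5.476% + 11% + 70% + 0.32856% + 0.66% + 4.32% + 1.8352% = 93.61976%.
Rounded: 93.62%.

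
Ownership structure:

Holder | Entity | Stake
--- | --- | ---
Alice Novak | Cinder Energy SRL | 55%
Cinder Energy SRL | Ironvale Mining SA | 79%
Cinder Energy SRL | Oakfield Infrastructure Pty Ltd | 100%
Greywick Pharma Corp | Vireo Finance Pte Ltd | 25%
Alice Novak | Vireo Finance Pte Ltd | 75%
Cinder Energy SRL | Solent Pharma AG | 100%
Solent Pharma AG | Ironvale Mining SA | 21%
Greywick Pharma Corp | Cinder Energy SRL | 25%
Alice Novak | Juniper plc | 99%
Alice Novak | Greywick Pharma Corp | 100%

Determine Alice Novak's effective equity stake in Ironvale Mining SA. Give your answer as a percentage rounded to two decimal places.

Alice reaches Ironvale along 4 paths.
Via Greywick → Cinder → Solent: 100% × 25% × 100% × 21% = 5.25%.
Via Cinder → Solent: 55% × 100% × 21% = 11.55%.
Via Greywick → Cinder: 100% × 25% × 79% = 19.75%.
Via Cinder: 55% × 79% = 43.45%.
Total: 5.25% + 11.55% + 19.75% + 43.45% = 80%.
Rounded: 80.00%.

80.00%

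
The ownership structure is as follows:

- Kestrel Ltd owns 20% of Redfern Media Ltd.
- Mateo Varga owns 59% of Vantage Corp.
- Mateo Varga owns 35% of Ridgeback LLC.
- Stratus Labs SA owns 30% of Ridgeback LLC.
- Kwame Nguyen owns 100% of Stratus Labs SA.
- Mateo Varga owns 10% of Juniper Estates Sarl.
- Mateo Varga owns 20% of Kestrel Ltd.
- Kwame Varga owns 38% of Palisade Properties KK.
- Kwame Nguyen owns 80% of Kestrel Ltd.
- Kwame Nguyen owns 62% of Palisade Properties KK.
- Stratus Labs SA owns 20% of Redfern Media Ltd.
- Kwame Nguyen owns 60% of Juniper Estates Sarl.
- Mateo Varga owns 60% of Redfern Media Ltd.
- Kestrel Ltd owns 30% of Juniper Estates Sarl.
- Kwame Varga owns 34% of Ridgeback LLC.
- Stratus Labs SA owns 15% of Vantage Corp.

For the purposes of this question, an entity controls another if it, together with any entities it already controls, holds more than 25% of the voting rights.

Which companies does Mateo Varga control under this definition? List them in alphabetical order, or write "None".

Mateo holds 60% of Redfern, so Mateo controls Redfern.
Mateo holds 35% of Ridgeback, so Mateo controls Ridgeback.
Mateo holds 59% of Vantage, so Mateo controls Vantage.
No other company's threshold is met.

Redfern Media Ltd, Ridgeback LLC, Vantage Corp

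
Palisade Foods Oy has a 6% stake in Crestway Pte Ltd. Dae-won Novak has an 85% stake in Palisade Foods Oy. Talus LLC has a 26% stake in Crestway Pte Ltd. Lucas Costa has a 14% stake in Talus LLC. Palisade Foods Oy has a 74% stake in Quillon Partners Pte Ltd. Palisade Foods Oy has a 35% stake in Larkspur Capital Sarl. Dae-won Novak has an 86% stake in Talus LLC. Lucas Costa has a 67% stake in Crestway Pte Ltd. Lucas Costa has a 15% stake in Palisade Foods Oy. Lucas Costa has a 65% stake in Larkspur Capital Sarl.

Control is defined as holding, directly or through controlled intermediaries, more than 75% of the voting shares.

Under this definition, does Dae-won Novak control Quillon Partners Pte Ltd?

Dae-won holds 86% of Talus, so Dae-won controls Talus.
Dae-won holds 85% of Palisade, so Dae-won controls Palisade.
In Quillon, Dae-won's side holds only 74%, not > 75%.
So Dae-won does not control Quillon.

No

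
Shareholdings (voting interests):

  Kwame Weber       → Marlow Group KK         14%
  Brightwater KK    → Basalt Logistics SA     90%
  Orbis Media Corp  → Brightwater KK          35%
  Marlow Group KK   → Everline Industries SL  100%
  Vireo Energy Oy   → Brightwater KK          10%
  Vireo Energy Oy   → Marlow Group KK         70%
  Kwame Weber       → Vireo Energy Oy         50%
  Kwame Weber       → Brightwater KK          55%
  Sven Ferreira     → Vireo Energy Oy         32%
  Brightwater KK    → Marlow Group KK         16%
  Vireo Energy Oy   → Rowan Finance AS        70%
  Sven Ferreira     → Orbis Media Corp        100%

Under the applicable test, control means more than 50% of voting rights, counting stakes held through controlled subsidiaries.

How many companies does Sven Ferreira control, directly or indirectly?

1

Sven holds 100% of Orbis, so Sven controls Orbis.
No other company's threshold is met.
Sven controls 1 company.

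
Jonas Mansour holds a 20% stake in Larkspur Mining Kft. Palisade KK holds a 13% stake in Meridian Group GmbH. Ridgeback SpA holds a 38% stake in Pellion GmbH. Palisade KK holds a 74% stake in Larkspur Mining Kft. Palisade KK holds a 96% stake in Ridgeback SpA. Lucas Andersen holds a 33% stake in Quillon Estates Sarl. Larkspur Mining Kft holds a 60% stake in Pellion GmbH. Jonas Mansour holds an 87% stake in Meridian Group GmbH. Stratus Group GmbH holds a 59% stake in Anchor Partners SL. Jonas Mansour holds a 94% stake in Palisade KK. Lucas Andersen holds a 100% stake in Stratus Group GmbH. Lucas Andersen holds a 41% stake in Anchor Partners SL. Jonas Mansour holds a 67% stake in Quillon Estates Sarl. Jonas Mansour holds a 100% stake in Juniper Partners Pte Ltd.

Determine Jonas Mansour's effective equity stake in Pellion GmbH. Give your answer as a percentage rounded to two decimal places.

Jonas reaches Pellion along 3 paths.
Via Palisade → Ridgeback: 94% × 96% × 38% = 34.2912%.
Via Palisade → Larkspur: 94% × 74% × 60% = 41.736%.
Via Larkspur: 20% × 60% = 12%.
Total: 34.2912% + 41.736% + 12% = 88.0272%.
Rounded: 88.03%.

88.03%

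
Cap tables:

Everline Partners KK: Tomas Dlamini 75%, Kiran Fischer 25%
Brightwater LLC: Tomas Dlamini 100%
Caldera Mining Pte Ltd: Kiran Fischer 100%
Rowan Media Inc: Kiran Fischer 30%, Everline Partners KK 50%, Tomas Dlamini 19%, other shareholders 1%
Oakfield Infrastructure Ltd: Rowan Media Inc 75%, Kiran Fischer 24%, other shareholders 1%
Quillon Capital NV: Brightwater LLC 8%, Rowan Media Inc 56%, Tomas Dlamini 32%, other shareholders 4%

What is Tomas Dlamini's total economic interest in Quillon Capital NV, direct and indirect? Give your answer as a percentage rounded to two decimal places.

71.64%

Tomas reaches Quillon along 4 paths.
Via Brightwater: 100% × 8% = 8%.
Via Everline → Rowan: 75% × 50% × 56% = 21%.
Via Rowan: 19% × 56% = 10.64%.
Direct stake: 32% = 32%.
Total: 8% + 21% + 10.64% + 32% = 71.64%.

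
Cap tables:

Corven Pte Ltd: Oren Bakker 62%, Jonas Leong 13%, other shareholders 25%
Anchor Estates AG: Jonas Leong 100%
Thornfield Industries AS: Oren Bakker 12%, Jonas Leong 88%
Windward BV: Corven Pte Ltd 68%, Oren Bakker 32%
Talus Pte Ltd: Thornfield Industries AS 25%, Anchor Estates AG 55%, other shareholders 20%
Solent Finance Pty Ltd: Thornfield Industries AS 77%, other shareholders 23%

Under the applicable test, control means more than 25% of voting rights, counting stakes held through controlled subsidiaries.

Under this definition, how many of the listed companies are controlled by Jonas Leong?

4

Jonas holds 100% of Anchor, so Jonas controls Anchor.
Jonas holds 88% of Thornfield, so Jonas controls Thornfield.
Thornfield and Anchor together hold 25% + 55% = 80% of Talus, so Jonas controls Talus.
Thornfield holds 77% of Solent, so Jonas controls Solent.
No other company's threshold is met.
Jonas controls 4 companies.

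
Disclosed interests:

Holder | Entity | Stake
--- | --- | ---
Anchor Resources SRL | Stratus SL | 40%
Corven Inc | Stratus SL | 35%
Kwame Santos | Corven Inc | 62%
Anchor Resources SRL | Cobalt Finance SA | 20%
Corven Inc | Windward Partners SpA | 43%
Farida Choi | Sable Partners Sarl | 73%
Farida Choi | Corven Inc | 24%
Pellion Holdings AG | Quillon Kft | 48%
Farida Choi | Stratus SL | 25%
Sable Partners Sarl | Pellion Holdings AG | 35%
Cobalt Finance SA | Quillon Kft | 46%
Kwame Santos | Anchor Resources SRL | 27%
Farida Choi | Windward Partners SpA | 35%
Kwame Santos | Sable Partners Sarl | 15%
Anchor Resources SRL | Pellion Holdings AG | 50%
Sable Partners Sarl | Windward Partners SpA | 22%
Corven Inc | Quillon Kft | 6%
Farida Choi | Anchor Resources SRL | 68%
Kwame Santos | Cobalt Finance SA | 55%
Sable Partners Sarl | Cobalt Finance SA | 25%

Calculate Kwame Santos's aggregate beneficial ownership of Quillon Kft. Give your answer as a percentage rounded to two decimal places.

Kwame reaches Quillon along 6 paths.
Via Anchor → Pellion: 27% × 50% × 48% = 6.48%.
Via Sable → Pellion: 15% × 35% × 48% = 2.52%.
Via Sable → Cobalt: 15% × 25% × 46% = 1.725%.
Via Cobalt: 55% × 46% = 25.3%.
Via Anchor → Cobalt: 27% × 20% × 46% = 2.484%.
Via Corven: 62% × 6% = 3.72%.
Total: 6.48% + 2.52% + 1.725% + 25.3% + 2.484% + 3.72% = 42.229%.
Rounded: 42.23%.

42.23%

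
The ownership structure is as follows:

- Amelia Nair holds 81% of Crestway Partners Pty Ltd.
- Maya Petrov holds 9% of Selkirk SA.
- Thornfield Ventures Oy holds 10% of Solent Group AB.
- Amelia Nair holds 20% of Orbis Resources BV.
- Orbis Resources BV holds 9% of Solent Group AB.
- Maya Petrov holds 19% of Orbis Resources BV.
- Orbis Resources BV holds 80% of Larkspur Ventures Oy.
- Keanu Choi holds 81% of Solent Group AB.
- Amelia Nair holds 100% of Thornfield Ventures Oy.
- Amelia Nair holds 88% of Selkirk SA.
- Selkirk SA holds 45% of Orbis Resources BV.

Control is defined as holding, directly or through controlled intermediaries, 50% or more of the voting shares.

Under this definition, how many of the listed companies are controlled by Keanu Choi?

1

Keanu holds 81% of Solent, so Keanu controls Solent.
No other company's threshold is met.
Keanu controls 1 company.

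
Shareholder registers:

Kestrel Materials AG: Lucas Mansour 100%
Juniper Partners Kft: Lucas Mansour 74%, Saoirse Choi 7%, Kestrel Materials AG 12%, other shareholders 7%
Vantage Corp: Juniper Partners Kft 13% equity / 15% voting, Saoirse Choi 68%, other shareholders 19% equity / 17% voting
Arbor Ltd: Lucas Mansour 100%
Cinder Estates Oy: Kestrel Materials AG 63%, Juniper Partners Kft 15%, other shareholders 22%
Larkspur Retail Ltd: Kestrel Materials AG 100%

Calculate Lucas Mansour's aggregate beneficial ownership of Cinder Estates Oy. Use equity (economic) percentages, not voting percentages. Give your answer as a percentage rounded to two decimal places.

75.90%

Lucas reaches Cinder along 3 paths.
Via Kestrel: 100% × 63% = 63%.
Via Juniper: 74% × 15% = 11.1%.
Via Kestrel → Juniper: 100% × 12% × 15% = 1.8%.
Total: 63% + 11.1% + 1.8% = 75.9%.
Rounded: 75.90%.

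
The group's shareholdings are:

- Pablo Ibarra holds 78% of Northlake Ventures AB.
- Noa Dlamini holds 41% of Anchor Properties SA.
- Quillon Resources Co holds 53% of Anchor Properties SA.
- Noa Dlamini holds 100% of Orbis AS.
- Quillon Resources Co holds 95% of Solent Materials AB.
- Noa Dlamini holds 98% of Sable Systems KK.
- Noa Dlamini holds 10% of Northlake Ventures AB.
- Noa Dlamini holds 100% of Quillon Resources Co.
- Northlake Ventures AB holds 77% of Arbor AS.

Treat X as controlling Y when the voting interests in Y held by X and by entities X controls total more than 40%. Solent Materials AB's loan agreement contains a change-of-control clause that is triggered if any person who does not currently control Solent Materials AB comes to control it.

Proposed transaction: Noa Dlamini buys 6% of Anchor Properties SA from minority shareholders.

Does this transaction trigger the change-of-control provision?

The purchase changes only Noa's holdings, so Noa is the only person who could newly come to control Solent.
Noa holds 100% of Quillon, so Noa controls Quillon.
Quillon holds 95% of Solent, so Noa controls Solent.
So Noa already controls Solent before the transaction.
After the purchase, Noa's direct stake in Anchor rises to 41% + 6% = 47%.
Noa controlled Solent already, so this is not a new person acquiring control; every other person's position is unchanged or reduced.
No new person acquires control, so the clause is not triggered.

No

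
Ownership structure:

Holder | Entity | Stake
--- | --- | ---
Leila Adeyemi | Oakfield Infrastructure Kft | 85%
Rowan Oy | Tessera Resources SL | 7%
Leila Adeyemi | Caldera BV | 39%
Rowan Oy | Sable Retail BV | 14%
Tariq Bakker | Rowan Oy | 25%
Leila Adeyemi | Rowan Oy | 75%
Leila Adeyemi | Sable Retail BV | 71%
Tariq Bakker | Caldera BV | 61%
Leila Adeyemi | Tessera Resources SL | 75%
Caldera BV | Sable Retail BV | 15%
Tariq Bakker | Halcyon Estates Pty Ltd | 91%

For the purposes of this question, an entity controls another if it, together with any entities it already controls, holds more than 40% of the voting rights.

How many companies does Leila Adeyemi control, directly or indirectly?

Leila holds 75% of Rowan, so Leila controls Rowan.
Rowan and Leila together hold 14% + 71% = 85% of Sable, so Leila controls Sable.
Leila holds 85% of Oakfield, so Leila controls Oakfield.
Leila and Rowan together hold 75% + 7% = 82% of Tessera, so Leila controls Tessera.
No other company's threshold is met.
Leila controls 4 companies.

4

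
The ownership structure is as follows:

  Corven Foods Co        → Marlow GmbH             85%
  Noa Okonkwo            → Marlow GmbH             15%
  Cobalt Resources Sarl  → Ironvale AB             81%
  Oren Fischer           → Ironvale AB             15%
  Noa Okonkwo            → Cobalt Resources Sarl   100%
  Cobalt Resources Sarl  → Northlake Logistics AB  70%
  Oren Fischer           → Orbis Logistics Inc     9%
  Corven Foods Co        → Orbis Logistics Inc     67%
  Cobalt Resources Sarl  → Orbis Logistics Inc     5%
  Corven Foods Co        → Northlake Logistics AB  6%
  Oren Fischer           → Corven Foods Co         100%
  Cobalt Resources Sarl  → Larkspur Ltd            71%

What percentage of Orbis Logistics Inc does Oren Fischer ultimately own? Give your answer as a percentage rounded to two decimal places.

76.00%

Oren reaches Orbis along 2 paths.
Via Corven: 100% × 67% = 67%.
Direct stake: 9% = 9%.
Total: 67% + 9% = 76%.
Rounded: 76.00%.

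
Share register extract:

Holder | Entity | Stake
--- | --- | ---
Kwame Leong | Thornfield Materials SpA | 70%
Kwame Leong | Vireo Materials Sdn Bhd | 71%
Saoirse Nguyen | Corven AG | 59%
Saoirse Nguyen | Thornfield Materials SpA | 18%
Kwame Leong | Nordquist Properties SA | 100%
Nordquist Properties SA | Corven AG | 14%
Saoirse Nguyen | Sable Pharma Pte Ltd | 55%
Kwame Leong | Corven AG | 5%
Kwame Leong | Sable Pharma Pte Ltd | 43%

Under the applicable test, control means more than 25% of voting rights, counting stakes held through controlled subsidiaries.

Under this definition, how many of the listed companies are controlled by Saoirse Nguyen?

2

Saoirse holds 55% of Sable, so Saoirse controls Sable.
Saoirse holds 59% of Corven, so Saoirse controls Corven.
No other company's threshold is met.
Saoirse controls 2 companies.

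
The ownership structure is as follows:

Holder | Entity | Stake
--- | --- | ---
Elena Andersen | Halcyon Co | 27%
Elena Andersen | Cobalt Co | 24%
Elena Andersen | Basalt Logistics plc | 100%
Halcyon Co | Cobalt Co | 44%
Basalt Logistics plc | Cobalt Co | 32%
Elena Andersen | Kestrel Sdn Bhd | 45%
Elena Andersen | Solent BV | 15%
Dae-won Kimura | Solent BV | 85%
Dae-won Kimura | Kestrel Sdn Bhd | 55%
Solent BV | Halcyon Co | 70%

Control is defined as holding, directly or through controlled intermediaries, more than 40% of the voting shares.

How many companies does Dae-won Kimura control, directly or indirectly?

Dae-won holds 85% of Solent, so Dae-won controls Solent.
Dae-won holds 55% of Kestrel, so Dae-won controls Kestrel.
Solent holds 70% of Halcyon, so Dae-won controls Halcyon.
Halcyon holds 44% of Cobalt, so Dae-won controls Cobalt.
No other company's threshold is met.
Dae-won controls 4 companies.

4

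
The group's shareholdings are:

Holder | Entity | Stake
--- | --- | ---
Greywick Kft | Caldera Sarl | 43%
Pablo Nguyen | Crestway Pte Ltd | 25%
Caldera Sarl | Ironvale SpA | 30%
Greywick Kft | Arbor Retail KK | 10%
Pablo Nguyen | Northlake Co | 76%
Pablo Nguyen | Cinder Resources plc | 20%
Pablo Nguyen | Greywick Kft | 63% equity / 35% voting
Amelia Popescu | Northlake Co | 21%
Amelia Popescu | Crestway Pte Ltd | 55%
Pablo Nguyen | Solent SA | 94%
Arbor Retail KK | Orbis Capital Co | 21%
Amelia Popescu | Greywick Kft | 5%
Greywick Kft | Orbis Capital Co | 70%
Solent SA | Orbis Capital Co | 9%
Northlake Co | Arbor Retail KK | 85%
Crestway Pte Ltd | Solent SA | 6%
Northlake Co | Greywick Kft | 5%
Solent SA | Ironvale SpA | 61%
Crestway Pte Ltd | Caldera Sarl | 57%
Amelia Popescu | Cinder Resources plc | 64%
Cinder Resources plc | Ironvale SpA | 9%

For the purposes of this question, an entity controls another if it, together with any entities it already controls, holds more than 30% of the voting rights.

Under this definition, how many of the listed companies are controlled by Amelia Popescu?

Amelia holds 64% of Cinder, so Amelia controls Cinder.
Amelia holds 55% of Crestway, so Amelia controls Crestway.
Crestway holds 57% of Caldera, so Amelia controls Caldera.
Caldera and Cinder together hold 30% + 9% = 39% of Ironvale, so Amelia controls Ironvale.
No other company's threshold is met.
Amelia controls 4 companies.

4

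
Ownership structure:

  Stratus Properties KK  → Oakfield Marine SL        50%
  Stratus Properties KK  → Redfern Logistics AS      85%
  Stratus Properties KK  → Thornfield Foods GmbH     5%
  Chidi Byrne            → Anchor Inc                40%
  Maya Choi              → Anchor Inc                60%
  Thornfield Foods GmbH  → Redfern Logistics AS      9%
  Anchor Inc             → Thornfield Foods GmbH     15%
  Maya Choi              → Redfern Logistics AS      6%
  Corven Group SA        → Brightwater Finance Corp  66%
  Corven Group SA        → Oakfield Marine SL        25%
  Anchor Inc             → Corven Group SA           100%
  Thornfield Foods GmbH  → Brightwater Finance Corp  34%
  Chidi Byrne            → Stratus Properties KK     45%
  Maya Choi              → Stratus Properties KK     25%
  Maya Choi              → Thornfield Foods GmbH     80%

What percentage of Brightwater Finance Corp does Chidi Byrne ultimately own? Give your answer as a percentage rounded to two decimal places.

29.21%

Chidi reaches Brightwater along 3 paths.
Via Anchor → Thornfield: 40% × 15% × 34% = 2.04%.
Via Stratus → Thornfield: 45% × 5% × 34% = 0.765%.
Via Anchor → Corven: 40% × 100% × 66% = 26.4%.
Total: 2.04% + 0.765% + 26.4% = 29.205%.
Rounded: 29.21%.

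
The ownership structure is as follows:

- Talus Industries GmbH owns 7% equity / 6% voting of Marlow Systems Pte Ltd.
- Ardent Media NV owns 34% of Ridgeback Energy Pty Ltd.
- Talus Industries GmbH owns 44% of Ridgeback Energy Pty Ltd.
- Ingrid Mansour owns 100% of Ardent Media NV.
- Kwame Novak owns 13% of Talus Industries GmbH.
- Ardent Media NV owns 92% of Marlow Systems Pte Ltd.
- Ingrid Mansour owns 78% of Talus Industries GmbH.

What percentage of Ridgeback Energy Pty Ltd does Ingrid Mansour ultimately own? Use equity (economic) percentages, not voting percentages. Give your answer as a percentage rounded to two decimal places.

68.32%

Ingrid reaches Ridgeback along 2 paths.
Via Talus: 78% × 44% = 34.32%.
Via Ardent: 100% × 34% = 34%.
Total: 34.32% + 34% = 68.32%.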